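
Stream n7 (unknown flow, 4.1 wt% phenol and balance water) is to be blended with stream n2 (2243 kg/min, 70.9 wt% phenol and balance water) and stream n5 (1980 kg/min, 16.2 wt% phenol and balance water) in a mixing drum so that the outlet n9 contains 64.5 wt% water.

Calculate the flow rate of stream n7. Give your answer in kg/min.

Let n7 be the unknown flow. Total out = 4223 + n7.
water balance: 2312 + 0.959·n7 = 0.645·(4223 + n7)
(0.959 − 0.645)·n7 = 0.645×4223 − 2312 = 411.88
n7 = 411.88 / 0.314 = 1311.7 kg/min

1312 kg/min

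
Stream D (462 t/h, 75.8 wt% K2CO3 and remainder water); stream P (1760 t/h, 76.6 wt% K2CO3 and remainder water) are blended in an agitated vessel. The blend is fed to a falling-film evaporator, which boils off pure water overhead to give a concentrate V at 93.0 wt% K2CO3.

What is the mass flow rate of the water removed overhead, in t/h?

K2CO3 entering = 462×0.758 + 1760×0.766 = 1698.4 t/h.
All K2CO3 reports to V, so V = 1698.4/0.930 = 1826.2 t/h.
Total feed = 2222 t/h; overhead = 2222 − 1826.2 = 395.81 t/h.

395.8 t/h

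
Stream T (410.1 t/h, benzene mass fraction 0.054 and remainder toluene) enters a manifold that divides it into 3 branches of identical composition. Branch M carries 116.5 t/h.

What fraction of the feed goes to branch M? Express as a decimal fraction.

Fraction to M = 116.5/410.1 = 0.2841.

0.284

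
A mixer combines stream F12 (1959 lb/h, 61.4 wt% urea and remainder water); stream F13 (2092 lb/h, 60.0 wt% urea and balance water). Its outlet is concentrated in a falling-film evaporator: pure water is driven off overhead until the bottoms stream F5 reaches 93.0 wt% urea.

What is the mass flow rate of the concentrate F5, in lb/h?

urea entering = 1959×0.614 + 2092×0.600 = 2458 lb/h.
All urea reports to F5, so F5 = 2458/0.930 = 2643 lb/h.

2643 lb/h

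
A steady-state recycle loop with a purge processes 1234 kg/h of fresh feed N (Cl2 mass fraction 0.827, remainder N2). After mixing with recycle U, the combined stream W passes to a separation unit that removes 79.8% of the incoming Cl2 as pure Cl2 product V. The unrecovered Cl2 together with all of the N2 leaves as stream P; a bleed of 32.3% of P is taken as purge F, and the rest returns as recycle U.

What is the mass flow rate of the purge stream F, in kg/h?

N2 enters only via N and leaves only via the purge: 1234×0.173 = 0.323×(N2 in P), and the separation unit passes all N2, so N2 in W = N2 in P = 660.93 kg/h.
Cl2 in W: m_A = 1234×0.827 + (1−0.323)·(1−0.798)·m_A, so m_A = 1020.5/0.8632 = 1182.2 kg/h.
P = (1−0.798)×1182.2 + 660.93 = 899.74 kg/h.
Purge F = 0.323×899.74 = 290.61 kg/h.

290.6 kg/h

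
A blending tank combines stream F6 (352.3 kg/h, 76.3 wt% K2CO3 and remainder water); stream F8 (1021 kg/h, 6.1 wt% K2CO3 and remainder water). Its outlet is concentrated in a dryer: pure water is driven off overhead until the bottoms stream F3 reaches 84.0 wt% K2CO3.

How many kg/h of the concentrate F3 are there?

K2CO3 entering = 352.3×0.763 + 1021×0.061 = 331.09 kg/h.
All K2CO3 reports to F3, so F3 = 331.09/0.840 = 394.15 kg/h.

394.1 kg/h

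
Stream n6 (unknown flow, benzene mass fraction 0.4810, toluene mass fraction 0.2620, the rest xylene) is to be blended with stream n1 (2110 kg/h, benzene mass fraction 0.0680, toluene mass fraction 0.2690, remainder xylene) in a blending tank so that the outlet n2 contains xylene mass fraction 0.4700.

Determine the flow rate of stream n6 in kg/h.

Let n6 be the unknown flow. Total out = 2110 + n6.
xylene balance: 1398.9 + 0.257·n6 = 0.470·(2110 + n6)
(0.257 − 0.470)·n6 = 0.470×2110 − 1398.9 = -407.23
n6 = -407.23 / -0.213 = 1911.9 kg/h

1912 kg/h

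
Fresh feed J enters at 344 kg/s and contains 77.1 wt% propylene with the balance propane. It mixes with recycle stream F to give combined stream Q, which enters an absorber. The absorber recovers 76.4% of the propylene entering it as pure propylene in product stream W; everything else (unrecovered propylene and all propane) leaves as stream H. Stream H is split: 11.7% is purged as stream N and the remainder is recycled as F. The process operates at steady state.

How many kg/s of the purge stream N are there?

propane enters only via J and leaves only via the purge: 344×0.229 = 0.117×(propane in H), and the absorber passes all propane, so propane in Q = propane in H = 673.3 kg/s.
propylene in Q: m_A = 344×0.771 + (1−0.117)·(1−0.764)·m_A, so m_A = 265.22/0.7916 = 335.04 kg/s.
H = (1−0.764)×335.04 + 673.3 = 752.37 kg/s.
Purge N = 0.117×752.37 = 88.027 kg/s.

88.03 kg/s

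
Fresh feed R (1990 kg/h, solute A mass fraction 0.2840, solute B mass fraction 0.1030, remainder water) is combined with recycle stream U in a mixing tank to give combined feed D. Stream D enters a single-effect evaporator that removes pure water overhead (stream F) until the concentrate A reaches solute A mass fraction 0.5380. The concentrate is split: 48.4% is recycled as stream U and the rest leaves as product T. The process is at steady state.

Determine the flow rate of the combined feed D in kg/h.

Overall solute A balance (none leaves overhead): solute A in fresh feed = solute A in product, i.e. 1990×0.284 = (1−0.484)·A·0.538.
A = 565.16/(0.538×0.516) = 2035.8 kg/h.
Recycle U = 0.484×2035.8 = 985.34 kg/h.
Combined feed D = 1990 + 985.34 = 2975.3 kg/h.

2975 kg/h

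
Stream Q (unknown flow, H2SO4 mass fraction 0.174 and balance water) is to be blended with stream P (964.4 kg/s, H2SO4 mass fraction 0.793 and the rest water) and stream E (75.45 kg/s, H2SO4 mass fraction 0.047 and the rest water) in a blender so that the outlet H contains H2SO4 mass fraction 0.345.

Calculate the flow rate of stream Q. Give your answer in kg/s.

2395 kg/s

Let Q be the unknown flow. Total out = 1039.8 + Q.
H2SO4 balance: 768.32 + 0.174·Q = 0.345·(1039.8 + Q)
(0.174 − 0.345)·Q = 0.345×1039.8 − 768.32 = -409.57
Q = -409.57 / -0.171 = 2395.1 kg/s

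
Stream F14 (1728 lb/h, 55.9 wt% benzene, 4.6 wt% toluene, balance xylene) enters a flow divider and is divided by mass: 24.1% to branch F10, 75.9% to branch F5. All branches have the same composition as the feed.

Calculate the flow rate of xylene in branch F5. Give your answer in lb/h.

518.1 lb/h

Branch F5 total = 0.759×1728 = 1311.6 lb/h.
xylene in F5 = 0.395×1311.6 = 518.06 lb/h.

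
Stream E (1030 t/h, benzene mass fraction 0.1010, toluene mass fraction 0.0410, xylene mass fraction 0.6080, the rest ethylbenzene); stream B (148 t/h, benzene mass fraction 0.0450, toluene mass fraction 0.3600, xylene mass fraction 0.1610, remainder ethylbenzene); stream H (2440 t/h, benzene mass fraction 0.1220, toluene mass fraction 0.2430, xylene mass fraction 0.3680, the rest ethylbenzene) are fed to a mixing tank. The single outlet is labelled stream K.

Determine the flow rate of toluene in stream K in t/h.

toluene out = toluene in = 1030×0.041 + 148×0.360 + 2440×0.243 = 688.43 t/h.

688.4 t/h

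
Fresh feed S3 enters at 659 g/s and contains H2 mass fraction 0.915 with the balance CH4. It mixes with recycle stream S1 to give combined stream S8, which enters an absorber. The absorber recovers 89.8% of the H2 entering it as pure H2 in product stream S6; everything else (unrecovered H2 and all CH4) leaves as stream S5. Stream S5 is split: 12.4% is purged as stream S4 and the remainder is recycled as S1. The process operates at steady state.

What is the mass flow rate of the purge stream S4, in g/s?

CH4 enters only via S3 and leaves only via the purge: 659×0.085 = 0.124×(CH4 in S5), and the absorber passes all CH4, so CH4 in S8 = CH4 in S5 = 451.73 g/s.
H2 in S8: m_A = 659×0.915 + (1−0.124)·(1−0.898)·m_A, so m_A = 602.99/0.9106 = 662.15 g/s.
S5 = (1−0.898)×662.15 + 451.73 = 519.27 g/s.
Purge S4 = 0.124×519.27 = 64.39 g/s.

64.39 g/s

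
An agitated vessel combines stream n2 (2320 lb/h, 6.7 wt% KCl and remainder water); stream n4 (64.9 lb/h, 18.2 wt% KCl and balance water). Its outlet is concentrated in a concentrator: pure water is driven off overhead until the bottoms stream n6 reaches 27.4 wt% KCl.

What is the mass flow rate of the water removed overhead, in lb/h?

1774 lb/h

KCl entering = 2320×0.067 + 64.9×0.182 = 167.25 lb/h.
All KCl reports to n6, so n6 = 167.25/0.274 = 610.41 lb/h.
Total feed = 2384.9 lb/h; overhead = 2384.9 − 610.41 = 1774.5 lb/h.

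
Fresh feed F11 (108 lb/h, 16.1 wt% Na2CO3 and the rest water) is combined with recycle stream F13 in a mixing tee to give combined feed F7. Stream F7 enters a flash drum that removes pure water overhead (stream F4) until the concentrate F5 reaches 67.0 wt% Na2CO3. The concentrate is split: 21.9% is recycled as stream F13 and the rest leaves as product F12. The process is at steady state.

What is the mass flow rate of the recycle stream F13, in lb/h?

7.277 lb/h

Overall Na2CO3 balance (none leaves overhead): Na2CO3 in fresh feed = Na2CO3 in product, i.e. 108×0.161 = (1−0.219)·F5·0.670.
F5 = 17.388/(0.670×0.781) = 33.229 lb/h.
Recycle F13 = 0.219×33.229 = 7.2773 lb/h.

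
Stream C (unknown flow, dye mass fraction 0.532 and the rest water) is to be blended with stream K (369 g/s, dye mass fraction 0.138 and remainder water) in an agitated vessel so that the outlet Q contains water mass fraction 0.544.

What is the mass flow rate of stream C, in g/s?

Let C be the unknown flow. Total out = 369 + C.
water balance: 318.08 + 0.468·C = 0.544·(369 + C)
(0.468 − 0.544)·C = 0.544×369 − 318.08 = -117.34
C = -117.34 / -0.076 = 1544 g/s

1544 g/s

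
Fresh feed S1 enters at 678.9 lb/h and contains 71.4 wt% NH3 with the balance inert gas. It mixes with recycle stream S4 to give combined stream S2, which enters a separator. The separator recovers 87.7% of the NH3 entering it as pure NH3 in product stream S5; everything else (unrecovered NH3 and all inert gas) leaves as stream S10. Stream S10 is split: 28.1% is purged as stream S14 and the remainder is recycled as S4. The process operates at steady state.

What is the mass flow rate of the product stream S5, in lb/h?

NH3 in S2: m_A = 678.9×0.714 + (1−0.281)·(1−0.877)·m_A, so m_A = 484.73/0.9116 = 531.76 lb/h.
Product S5 = 0.877×531.76 = 466.36 lb/h.

466.4 lb/h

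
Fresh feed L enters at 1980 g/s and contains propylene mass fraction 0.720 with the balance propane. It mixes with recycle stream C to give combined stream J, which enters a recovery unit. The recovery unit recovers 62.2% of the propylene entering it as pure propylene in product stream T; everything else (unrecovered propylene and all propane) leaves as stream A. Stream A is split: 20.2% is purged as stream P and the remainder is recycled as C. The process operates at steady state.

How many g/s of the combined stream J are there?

propane enters only via L and leaves only via the purge: 1980×0.280 = 0.202×(propane in A), and the recovery unit passes all propane, so propane in J = propane in A = 2744.6 g/s.
propylene in J: m_A = 1980×0.720 + (1−0.202)·(1−0.622)·m_A, so m_A = 1425.6/0.6984 = 2041.4 g/s.
J = 2041.4 + 2744.6 = 4785.9 g/s.

4786 g/s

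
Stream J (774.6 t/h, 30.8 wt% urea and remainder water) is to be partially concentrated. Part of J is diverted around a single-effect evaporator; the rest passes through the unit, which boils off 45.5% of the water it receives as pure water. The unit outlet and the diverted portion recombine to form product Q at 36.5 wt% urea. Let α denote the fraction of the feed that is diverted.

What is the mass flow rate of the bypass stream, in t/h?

All 774.6×0.308 = 238.58 t/h of urea reaches Q, so Q = 238.58/0.365 = 653.64 t/h and vapour = 120.96 t/h.
The evaporator receives (1−α)·774.6 of feed at 0.692 water and removes 0.455 of that water:
0.455×0.692×(1−α)×774.6 = 120.96
(1−α) = 120.96/243.89 = 0.4960;  α = 0.5040.
Bypass flow = 0.5040×774.6 = 390.41 t/h.

390.4 t/h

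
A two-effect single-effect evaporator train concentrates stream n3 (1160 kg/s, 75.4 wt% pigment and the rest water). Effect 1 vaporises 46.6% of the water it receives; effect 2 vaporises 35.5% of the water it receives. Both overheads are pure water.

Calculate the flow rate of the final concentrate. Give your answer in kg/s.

water in feed = 1160×0.246 = 285.36 kg/s.
After stage 1: water left = (1−0.466)×285.36 = 152.38; stream total = 1027 kg/s.
After stage 2: water left = (1−0.355)×152.38 = 98.287; final concentrate = 972.93 kg/s.

972.9 kg/s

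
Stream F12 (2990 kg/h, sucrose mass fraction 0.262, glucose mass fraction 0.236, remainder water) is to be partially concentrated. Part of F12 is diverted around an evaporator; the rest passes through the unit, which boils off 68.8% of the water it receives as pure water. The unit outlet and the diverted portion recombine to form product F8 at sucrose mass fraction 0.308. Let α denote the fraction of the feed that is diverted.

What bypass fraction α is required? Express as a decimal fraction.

All 2990×0.262 = 783.38 kg/h of sucrose reaches F8, so F8 = 783.38/0.308 = 2543.4 kg/h and vapour = 446.56 kg/h.
The evaporator receives (1−α)·2990 of feed at 0.502 water and removes 0.688 of that water:
0.688×0.502×(1−α)×2990 = 446.56
(1−α) = 446.56/1032.7 = 0.4324;  α = 0.5676.

0.568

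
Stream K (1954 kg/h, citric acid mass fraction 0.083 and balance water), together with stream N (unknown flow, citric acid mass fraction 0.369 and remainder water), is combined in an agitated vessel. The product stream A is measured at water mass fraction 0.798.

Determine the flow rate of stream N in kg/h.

Let N be the unknown flow. Total out = 1954 + N.
water balance: 1791.8 + 0.631·N = 0.798·(1954 + N)
(0.631 − 0.798)·N = 0.798×1954 − 1791.8 = -232.53
N = -232.53 / -0.167 = 1392.4 kg/h

1392 kg/h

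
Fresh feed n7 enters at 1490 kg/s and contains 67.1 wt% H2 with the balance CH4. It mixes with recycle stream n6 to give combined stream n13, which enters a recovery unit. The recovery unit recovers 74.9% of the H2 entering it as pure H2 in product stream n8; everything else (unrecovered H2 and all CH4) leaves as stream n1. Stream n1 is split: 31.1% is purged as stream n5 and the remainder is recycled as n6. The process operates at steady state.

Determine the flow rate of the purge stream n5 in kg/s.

584.6 kg/s

CH4 enters only via n7 and leaves only via the purge: 1490×0.329 = 0.311×(CH4 in n1), and the recovery unit passes all CH4, so CH4 in n13 = CH4 in n1 = 1576.2 kg/s.
H2 in n13: m_A = 1490×0.671 + (1−0.311)·(1−0.749)·m_A, so m_A = 999.79/0.8271 = 1208.8 kg/s.
n1 = (1−0.749)×1208.8 + 1576.2 = 1879.7 kg/s.
Purge n5 = 0.311×1879.7 = 584.57 kg/s.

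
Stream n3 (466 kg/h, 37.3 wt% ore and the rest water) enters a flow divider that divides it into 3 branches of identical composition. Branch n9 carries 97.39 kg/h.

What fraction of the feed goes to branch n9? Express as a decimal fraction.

0.209

Fraction to n9 = 97.39/466 = 0.2090.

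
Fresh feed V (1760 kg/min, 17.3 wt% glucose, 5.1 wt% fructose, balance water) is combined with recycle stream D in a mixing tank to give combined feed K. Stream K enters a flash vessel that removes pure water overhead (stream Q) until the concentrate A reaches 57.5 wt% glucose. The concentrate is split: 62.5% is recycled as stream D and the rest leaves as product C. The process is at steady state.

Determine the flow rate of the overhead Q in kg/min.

1230 kg/min

Overall glucose balance (none leaves overhead): glucose in fresh feed = glucose in product, i.e. 1760×0.173 = (1−0.625)·A·0.575.
A = 304.48/(0.575×0.375) = 1412.1 kg/min.
Recycle D = 0.625×1412.1 = 882.55 kg/min.
Combined feed K = 1760 + 882.55 = 2642.6 kg/min.
Overhead Q = K − A = 2642.6 − 1412.1 = 1230.5 kg/min.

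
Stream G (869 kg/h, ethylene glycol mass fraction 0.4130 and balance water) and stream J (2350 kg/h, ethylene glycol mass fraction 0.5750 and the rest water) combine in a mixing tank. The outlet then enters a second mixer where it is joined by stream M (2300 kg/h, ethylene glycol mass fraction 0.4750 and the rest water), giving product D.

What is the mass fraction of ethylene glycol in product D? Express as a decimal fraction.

Overall, product flow = 5519 kg/h.
ethylene glycol in = 869×0.413 + 2350×0.575 + 2300×0.475 = 2802.6 kg/h.
ethylene glycol fraction in D = 0.5078.

0.5078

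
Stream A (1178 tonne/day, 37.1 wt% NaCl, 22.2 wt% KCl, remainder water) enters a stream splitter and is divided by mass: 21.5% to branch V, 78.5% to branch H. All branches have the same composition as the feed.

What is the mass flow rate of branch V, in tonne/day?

253.3 tonne/day

Branch V flow = 0.215×1178 = 253.27 tonne/day.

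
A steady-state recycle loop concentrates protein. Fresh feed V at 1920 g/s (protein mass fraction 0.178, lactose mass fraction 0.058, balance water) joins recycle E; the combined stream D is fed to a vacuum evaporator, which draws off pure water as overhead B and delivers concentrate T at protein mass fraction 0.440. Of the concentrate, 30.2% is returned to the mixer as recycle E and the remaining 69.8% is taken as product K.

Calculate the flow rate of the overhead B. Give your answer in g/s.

Overall protein balance (none leaves overhead): protein in fresh feed = protein in product, i.e. 1920×0.178 = (1−0.302)·T·0.440.
T = 341.76/(0.440×0.698) = 1112.8 g/s.
Recycle E = 0.302×1112.8 = 336.06 g/s.
Combined feed D = 1920 + 336.06 = 2256.1 g/s.
Overhead B = D − T = 2256.1 − 1112.8 = 1143.3 g/s.

1143 g/s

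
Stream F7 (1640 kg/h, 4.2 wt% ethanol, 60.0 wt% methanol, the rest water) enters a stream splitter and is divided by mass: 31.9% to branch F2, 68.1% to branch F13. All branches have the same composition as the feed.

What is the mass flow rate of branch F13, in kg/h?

Branch F13 flow = 0.681×1640 = 1116.8 kg/h.

1117 kg/h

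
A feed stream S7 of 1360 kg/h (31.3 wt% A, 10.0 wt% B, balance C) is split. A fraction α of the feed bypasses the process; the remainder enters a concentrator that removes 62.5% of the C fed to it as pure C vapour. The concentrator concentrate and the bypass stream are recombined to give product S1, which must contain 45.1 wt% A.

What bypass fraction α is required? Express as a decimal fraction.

0.166

All 1360×0.313 = 425.68 kg/h of A reaches S1, so S1 = 425.68/0.451 = 943.86 kg/h and vapour = 416.14 kg/h.
The evaporator receives (1−α)·1360 of feed at 0.587 C and removes 0.625 of that C:
0.625×0.587×(1−α)×1360 = 416.14
(1−α) = 416.14/498.95 = 0.8340;  α = 0.1660.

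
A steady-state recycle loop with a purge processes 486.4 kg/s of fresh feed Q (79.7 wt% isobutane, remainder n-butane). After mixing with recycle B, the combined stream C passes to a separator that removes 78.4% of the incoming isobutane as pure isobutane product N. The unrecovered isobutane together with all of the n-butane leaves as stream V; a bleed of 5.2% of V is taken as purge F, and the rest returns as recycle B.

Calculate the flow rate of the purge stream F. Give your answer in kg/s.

n-butane enters only via Q and leaves only via the purge: 486.4×0.203 = 0.052×(n-butane in V), and the separator passes all n-butane, so n-butane in C = n-butane in V = 1898.8 kg/s.
isobutane in C: m_A = 486.4×0.797 + (1−0.052)·(1−0.784)·m_A, so m_A = 387.66/0.7952 = 487.48 kg/s.
V = (1−0.784)×487.48 + 1898.8 = 2004.1 kg/s.
Purge F = 0.052×2004.1 = 104.21 kg/s.

104.2 kg/s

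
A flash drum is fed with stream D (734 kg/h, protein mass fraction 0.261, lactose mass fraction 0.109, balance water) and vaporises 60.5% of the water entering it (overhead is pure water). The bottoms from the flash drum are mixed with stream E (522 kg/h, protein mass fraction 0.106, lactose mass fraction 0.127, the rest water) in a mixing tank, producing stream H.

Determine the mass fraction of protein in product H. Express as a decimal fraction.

0.253

Vapour removed = 0.605×0.630×734 = 279.76 kg/h; concentrate = 454.24 kg/h.
protein reaching the mixer = 191.57 (from concentrate) + 522×0.106 = 246.91 kg/h.
Product flow = 454.24 + 522 = 976.24 kg/h; protein fraction = 0.253.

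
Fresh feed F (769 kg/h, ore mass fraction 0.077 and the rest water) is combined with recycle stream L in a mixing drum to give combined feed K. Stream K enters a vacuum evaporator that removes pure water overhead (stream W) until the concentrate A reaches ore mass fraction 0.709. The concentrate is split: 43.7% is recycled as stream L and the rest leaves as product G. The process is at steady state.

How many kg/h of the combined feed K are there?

833.8 kg/h

Overall ore balance (none leaves overhead): ore in fresh feed = ore in product, i.e. 769×0.077 = (1−0.437)·A·0.709.
A = 59.213/(0.709×0.563) = 148.34 kg/h.
Recycle L = 0.437×148.34 = 64.825 kg/h.
Combined feed K = 769 + 64.825 = 833.83 kg/h.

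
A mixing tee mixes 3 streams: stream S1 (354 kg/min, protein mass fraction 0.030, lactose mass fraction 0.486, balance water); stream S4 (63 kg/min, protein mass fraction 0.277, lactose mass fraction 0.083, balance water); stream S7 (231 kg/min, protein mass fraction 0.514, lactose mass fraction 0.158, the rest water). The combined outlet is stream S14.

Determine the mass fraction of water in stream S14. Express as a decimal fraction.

Total flow out = 354 + 63 + 231 = 648 kg/min.
water in = 354×0.484 + 63×0.640 + 231×0.328 = 287.42 kg/min.
water mass fraction in S14 = 287.42/648 = 0.444.

0.444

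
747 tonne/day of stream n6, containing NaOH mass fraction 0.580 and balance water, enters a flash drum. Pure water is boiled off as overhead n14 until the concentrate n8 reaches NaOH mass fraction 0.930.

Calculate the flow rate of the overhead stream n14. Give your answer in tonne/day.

NaOH is conserved: 747×0.580 = 433.26 tonne/day all reports to the concentrate.
Concentrate = 433.26/(target fraction) = 465.87 tonne/day.
Overhead = 747 − 465.87 = 281.13 tonne/day.

281.1 tonne/day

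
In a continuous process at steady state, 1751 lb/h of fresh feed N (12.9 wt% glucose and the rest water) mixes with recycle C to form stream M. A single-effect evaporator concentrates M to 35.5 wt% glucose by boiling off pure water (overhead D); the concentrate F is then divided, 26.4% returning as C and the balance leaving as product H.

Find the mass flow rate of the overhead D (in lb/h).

Overall glucose balance (none leaves overhead): glucose in fresh feed = glucose in product, i.e. 1751×0.129 = (1−0.264)·F·0.355.
F = 225.88/(0.355×0.736) = 864.51 lb/h.
Recycle C = 0.264×864.51 = 228.23 lb/h.
Combined feed M = 1751 + 228.23 = 1979.2 lb/h.
Overhead D = M − F = 1979.2 − 864.51 = 1114.7 lb/h.

1115 lb/h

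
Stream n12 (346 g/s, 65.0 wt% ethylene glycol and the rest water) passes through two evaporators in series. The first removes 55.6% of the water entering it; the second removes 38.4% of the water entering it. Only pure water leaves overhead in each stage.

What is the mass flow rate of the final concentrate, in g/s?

258 g/s

water in feed = 346×0.350 = 121.1 g/s.
After stage 1: water left = (1−0.556)×121.1 = 53.768; stream total = 278.67 g/s.
After stage 2: water left = (1−0.384)×53.768 = 33.121; final concentrate = 258.02 g/s.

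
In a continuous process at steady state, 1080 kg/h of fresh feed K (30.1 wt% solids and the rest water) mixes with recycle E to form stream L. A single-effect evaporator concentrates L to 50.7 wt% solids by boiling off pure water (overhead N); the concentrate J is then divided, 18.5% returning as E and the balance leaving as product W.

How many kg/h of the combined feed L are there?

1226 kg/h

Overall solids balance (none leaves overhead): solids in fresh feed = solids in product, i.e. 1080×0.301 = (1−0.185)·J·0.507.
J = 325.08/(0.507×0.815) = 786.73 kg/h.
Recycle E = 0.185×786.73 = 145.54 kg/h.
Combined feed L = 1080 + 145.54 = 1225.5 kg/h.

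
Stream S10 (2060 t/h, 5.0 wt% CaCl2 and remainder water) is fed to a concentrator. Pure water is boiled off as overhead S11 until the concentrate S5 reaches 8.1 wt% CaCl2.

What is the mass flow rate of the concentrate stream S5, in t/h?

1272 t/h

CaCl2 is conserved: 2060×0.050 = 103 t/h all reports to the concentrate.
Concentrate = 103/(target fraction) = 1271.6 t/h.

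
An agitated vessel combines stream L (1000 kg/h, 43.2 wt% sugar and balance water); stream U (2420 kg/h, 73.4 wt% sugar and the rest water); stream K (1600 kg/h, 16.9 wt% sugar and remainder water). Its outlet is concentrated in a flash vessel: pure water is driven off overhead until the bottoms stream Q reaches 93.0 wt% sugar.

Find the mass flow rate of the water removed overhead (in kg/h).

2355 kg/h

sugar entering = 1000×0.432 + 2420×0.734 + 1600×0.169 = 2478.7 kg/h.
All sugar reports to Q, so Q = 2478.7/0.930 = 2665.2 kg/h.
Total feed = 5020 kg/h; overhead = 5020 − 2665.2 = 2354.8 kg/h.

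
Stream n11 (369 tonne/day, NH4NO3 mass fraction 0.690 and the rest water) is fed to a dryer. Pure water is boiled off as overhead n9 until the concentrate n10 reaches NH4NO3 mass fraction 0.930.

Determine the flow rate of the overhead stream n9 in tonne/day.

NH4NO3 is conserved: 369×0.690 = 254.61 tonne/day all reports to the concentrate.
Concentrate = 254.61/(target fraction) = 273.77 tonne/day.
Overhead = 369 − 273.77 = 95.226 tonne/day.

95.23 tonne/day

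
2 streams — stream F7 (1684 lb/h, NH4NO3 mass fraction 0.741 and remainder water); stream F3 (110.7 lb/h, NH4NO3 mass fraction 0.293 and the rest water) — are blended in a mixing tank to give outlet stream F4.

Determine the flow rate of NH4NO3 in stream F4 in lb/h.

1280 lb/h

NH4NO3 out = NH4NO3 in = 1684×0.741 + 110.7×0.293 = 1280.3 lb/h.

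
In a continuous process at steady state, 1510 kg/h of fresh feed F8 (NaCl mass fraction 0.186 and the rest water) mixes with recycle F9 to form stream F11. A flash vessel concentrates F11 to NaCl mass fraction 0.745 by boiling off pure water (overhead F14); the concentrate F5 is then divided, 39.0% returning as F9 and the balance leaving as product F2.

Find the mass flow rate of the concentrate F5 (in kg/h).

Overall NaCl balance (none leaves overhead): NaCl in fresh feed = NaCl in product, i.e. 1510×0.186 = (1−0.390)·F5·0.745.
F5 = 280.86/(0.745×0.610) = 618.02 kg/h.

618 kg/h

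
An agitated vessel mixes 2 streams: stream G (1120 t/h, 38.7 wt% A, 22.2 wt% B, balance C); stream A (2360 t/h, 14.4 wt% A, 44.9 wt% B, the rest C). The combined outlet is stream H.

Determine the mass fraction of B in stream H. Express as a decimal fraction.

0.376

Total flow out = 1120 + 2360 = 3480 t/h.
B in = 1120×0.222 + 2360×0.449 = 1308.3 t/h.
B mass fraction in H = 1308.3/3480 = 0.376.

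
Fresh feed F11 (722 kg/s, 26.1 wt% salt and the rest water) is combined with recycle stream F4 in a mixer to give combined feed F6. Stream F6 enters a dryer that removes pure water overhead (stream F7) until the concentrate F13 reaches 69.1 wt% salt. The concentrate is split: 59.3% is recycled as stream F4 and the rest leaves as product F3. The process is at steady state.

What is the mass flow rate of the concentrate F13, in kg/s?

Overall salt balance (none leaves overhead): salt in fresh feed = salt in product, i.e. 722×0.261 = (1−0.593)·F13·0.691.
F13 = 188.44/(0.691×0.407) = 670.05 kg/s.

670 kg/s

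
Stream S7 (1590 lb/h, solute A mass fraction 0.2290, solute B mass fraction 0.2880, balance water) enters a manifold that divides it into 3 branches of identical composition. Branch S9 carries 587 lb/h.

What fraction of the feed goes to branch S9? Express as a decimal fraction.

Fraction to S9 = 587/1590 = 0.3692.

0.369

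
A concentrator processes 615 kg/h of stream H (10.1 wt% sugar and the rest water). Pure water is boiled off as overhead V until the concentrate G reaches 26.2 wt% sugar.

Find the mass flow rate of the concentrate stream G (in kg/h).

237.1 kg/h

sugar is conserved: 615×0.101 = 62.115 kg/h all reports to the concentrate.
Concentrate = 62.115/(target fraction) = 237.08 kg/h.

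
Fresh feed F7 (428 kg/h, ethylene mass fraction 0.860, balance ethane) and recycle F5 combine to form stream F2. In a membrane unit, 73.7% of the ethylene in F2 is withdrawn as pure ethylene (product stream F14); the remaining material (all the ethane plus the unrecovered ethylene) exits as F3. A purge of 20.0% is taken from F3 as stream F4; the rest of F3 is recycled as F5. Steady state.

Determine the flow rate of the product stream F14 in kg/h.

ethylene in F2: m_A = 428×0.860 + (1−0.200)·(1−0.737)·m_A, so m_A = 368.08/0.7896 = 466.16 kg/h.
Product F14 = 0.737×466.16 = 343.56 kg/h.

343.6 kg/h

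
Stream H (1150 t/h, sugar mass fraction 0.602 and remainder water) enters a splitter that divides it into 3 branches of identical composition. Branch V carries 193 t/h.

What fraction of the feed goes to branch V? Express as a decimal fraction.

Fraction to V = 193/1150 = 0.1678.

0.168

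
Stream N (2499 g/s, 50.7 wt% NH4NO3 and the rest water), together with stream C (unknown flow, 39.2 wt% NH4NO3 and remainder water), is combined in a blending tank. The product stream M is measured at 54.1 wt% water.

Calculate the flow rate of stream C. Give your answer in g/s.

1790 g/s

Let C be the unknown flow. Total out = 2499 + C.
water balance: 1232 + 0.608·C = 0.541·(2499 + C)
(0.608 − 0.541)·C = 0.541×2499 − 1232 = 119.95
C = 119.95 / 0.067 = 1790.3 g/s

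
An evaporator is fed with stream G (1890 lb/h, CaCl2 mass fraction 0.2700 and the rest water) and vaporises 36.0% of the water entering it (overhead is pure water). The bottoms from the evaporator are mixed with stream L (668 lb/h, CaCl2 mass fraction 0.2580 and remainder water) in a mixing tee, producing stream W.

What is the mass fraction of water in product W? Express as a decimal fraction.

0.6688

Vapour removed = 0.360×0.730×1890 = 496.69 lb/h; concentrate = 1393.3 lb/h.
water reaching the mixer = 883.01 (from concentrate) + 668×0.742 = 1378.7 lb/h.
Product flow = 1393.3 + 668 = 2061.3 lb/h; water fraction = 0.6688.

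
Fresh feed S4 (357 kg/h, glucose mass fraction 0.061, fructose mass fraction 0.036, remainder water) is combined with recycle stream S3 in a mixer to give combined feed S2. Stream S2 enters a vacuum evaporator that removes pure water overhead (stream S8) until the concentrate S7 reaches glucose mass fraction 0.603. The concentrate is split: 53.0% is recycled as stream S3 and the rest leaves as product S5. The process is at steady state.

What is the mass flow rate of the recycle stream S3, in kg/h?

40.72 kg/h

Overall glucose balance (none leaves overhead): glucose in fresh feed = glucose in product, i.e. 357×0.061 = (1−0.530)·S7·0.603.
S7 = 21.777/(0.603×0.470) = 76.839 kg/h.
Recycle S3 = 0.530×76.839 = 40.725 kg/h.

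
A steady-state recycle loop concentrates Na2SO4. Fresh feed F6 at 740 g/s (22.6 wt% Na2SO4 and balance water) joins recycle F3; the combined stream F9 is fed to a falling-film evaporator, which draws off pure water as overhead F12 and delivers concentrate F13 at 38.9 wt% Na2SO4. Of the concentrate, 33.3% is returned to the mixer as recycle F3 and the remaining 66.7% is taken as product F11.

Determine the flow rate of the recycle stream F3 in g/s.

214.6 g/s

Overall Na2SO4 balance (none leaves overhead): Na2SO4 in fresh feed = Na2SO4 in product, i.e. 740×0.226 = (1−0.333)·F13·0.389.
F13 = 167.24/(0.389×0.667) = 644.56 g/s.
Recycle F3 = 0.333×644.56 = 214.64 g/s.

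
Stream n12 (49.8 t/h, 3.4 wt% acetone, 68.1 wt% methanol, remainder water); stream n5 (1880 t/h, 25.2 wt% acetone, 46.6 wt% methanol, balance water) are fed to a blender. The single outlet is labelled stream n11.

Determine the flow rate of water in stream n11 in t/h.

544.4 t/h

water out = water in = 49.8×0.285 + 1880×0.282 = 544.35 t/h.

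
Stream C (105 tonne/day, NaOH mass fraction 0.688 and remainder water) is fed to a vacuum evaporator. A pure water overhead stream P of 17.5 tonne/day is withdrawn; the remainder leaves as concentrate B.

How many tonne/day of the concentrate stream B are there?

Concentrate = 105 − 17.5 = 87.5 tonne/day.

87.5 tonne/day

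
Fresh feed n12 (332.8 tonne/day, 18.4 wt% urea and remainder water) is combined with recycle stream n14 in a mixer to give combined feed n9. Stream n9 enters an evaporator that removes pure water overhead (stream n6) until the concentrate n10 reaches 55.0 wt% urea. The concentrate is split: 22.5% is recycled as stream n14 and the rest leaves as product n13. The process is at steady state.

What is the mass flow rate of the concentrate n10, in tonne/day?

Overall urea balance (none leaves overhead): urea in fresh feed = urea in product, i.e. 332.8×0.184 = (1−0.225)·n10·0.550.
n10 = 61.235/(0.550×0.775) = 143.66 tonne/day.

143.7 tonne/day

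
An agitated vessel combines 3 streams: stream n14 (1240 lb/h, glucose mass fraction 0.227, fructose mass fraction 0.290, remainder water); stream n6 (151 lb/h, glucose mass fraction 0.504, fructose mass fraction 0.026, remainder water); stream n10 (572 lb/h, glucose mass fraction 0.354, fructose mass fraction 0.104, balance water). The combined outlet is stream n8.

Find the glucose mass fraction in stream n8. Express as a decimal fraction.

0.285

Total flow out = 1240 + 151 + 572 = 1963 lb/h.
glucose in = 1240×0.227 + 151×0.504 + 572×0.354 = 560.07 lb/h.
glucose mass fraction in n8 = 560.07/1963 = 0.285.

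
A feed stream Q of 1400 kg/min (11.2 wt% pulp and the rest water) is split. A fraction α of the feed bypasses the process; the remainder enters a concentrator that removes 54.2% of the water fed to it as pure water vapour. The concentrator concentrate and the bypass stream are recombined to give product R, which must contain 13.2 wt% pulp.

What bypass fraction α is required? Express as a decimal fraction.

All 1400×0.112 = 156.8 kg/min of pulp reaches R, so R = 156.8/0.132 = 1187.9 kg/min and vapour = 212.12 kg/min.
The evaporator receives (1−α)·1400 of feed at 0.888 water and removes 0.542 of that water:
0.542×0.888×(1−α)×1400 = 212.12
(1−α) = 212.12/673.81 = 0.3148;  α = 0.6852.

0.685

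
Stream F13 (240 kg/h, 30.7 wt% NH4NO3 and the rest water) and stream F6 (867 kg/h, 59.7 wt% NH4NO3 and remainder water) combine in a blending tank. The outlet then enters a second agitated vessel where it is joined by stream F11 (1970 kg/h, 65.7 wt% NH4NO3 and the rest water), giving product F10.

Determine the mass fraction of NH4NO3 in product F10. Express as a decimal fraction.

0.613

Overall, product flow = 3077 kg/h.
NH4NO3 in = 240×0.307 + 867×0.597 + 1970×0.657 = 1885.6 kg/h.
NH4NO3 fraction in F10 = 0.613.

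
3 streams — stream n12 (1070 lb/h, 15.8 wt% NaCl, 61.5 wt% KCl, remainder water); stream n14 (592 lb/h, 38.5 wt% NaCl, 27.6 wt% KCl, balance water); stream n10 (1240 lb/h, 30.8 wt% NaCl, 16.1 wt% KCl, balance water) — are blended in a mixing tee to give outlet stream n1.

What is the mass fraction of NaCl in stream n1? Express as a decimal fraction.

Total flow out = 1070 + 592 + 1240 = 2902 lb/h.
NaCl in = 1070×0.158 + 592×0.385 + 1240×0.308 = 778.9 lb/h.
NaCl mass fraction in n1 = 778.9/2902 = 0.2684.

0.2684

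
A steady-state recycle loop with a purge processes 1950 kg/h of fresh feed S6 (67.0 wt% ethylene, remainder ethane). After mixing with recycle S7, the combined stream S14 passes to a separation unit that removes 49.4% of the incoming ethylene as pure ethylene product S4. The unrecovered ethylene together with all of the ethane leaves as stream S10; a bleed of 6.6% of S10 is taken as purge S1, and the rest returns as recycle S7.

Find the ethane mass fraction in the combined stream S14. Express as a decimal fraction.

ethane enters only via S6 and leaves only via the purge: 1950×0.330 = 0.066×(ethane in S10), and the separation unit passes all ethane, so ethane in S14 = ethane in S10 = 9750 kg/h.
ethylene in S14: m_A = 1950×0.670 + (1−0.066)·(1−0.494)·m_A, so m_A = 1306.5/0.5274 = 2477.3 kg/h.
S14 = 2477.3 + 9750 = 12227 kg/h.
ethane fraction in S14 = 9750/12227 = 0.7974.

0.7974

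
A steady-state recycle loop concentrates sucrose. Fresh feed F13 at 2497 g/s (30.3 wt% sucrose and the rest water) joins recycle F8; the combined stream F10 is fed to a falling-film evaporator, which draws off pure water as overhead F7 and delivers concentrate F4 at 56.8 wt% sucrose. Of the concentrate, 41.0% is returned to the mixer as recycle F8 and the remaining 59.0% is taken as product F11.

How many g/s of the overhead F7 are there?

Overall sucrose balance (none leaves overhead): sucrose in fresh feed = sucrose in product, i.e. 2497×0.303 = (1−0.410)·F4·0.568.
F4 = 756.59/(0.568×0.590) = 2257.7 g/s.
Recycle F8 = 0.410×2257.7 = 925.65 g/s.
Combined feed F10 = 2497 + 925.65 = 3422.6 g/s.
Overhead F7 = F10 − F4 = 3422.6 − 2257.7 = 1165 g/s.

1165 g/s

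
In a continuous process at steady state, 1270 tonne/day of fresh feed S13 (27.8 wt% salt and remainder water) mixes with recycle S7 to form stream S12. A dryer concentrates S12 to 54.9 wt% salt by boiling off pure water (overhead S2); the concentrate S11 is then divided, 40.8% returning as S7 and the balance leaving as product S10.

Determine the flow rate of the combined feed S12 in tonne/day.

Overall salt balance (none leaves overhead): salt in fresh feed = salt in product, i.e. 1270×0.278 = (1−0.408)·S11·0.549.
S11 = 353.06/(0.549×0.592) = 1086.3 tonne/day.
Recycle S7 = 0.408×1086.3 = 443.22 tonne/day.
Combined feed S12 = 1270 + 443.22 = 1713.2 tonne/day.

1713 tonne/day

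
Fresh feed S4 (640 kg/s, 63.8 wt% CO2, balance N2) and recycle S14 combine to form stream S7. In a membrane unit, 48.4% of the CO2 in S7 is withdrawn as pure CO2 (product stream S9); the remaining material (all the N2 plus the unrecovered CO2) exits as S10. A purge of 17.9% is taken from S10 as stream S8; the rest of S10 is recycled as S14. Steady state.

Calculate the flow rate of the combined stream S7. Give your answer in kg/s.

2003 kg/s

N2 enters only via S4 and leaves only via the purge: 640×0.362 = 0.179×(N2 in S10), and the membrane unit passes all N2, so N2 in S7 = N2 in S10 = 1294.3 kg/s.
CO2 in S7: m_A = 640×0.638 + (1−0.179)·(1−0.484)·m_A, so m_A = 408.32/0.5764 = 708.44 kg/s.
S7 = 708.44 + 1294.3 = 2002.7 kg/s.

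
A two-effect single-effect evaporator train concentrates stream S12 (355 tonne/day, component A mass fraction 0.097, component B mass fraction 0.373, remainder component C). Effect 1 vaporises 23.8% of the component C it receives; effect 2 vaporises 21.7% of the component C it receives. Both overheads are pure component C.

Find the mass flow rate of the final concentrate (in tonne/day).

component C in feed = 355×0.530 = 188.15 tonne/day.
After stage 1: component C left = (1−0.238)×188.15 = 143.37; stream total = 310.22 tonne/day.
After stage 2: component C left = (1−0.217)×143.37 = 112.26; final concentrate = 279.11 tonne/day.

279.1 tonne/day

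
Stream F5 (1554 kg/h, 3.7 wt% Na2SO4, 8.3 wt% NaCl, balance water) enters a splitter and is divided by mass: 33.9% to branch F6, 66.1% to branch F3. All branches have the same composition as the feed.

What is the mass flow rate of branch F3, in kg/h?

1027 kg/h

Branch F3 flow = 0.661×1554 = 1027.2 kg/h.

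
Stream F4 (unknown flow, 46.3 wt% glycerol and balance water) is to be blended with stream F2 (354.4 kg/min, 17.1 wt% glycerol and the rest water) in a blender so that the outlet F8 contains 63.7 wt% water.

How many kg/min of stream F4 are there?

Let F4 be the unknown flow. Total out = 354.4 + F4.
water balance: 293.8 + 0.537·F4 = 0.637·(354.4 + F4)
(0.537 − 0.637)·F4 = 0.637×354.4 − 293.8 = -68.045
F4 = -68.045 / -0.100 = 680.45 kg/min

680.4 kg/min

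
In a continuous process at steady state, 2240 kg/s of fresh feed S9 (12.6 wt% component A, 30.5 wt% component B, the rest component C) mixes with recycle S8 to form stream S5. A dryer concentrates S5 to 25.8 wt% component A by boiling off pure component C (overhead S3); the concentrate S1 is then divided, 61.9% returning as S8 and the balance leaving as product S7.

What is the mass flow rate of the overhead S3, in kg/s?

1146 kg/s

Overall component A balance (none leaves overhead): component A in fresh feed = component A in product, i.e. 2240×0.126 = (1−0.619)·S1·0.258.
S1 = 282.24/(0.258×0.381) = 2871.3 kg/s.
Recycle S8 = 0.619×2871.3 = 1777.3 kg/s.
Combined feed S5 = 2240 + 1777.3 = 4017.3 kg/s.
Overhead S3 = S5 − S1 = 4017.3 − 2871.3 = 1146 kg/s.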